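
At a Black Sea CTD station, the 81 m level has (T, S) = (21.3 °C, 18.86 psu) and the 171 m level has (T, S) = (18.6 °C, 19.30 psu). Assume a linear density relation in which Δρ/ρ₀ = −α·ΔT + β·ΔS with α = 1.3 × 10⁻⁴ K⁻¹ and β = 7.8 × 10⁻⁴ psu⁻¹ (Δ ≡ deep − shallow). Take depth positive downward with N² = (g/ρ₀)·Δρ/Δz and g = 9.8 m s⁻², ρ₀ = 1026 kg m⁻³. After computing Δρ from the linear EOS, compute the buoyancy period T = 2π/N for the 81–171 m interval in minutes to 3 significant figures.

ΔT = -2.7 K, ΔS = +0.44 psu (deep − shallow).
Δρ/ρ₀ = −αΔT + βΔS = 3.51 × 10⁻⁴ + 3.432 × 10⁻⁴ = 6.942 × 10⁻⁴, so Δρ ≈ 0.7122 kg m⁻³.
N² = (g/ρ₀)·Δρ/Δz = g·(Δρ/ρ₀)/Δz = 9.8 × 6.942 × 10⁻⁴ / 90 = 7.5591 × 10⁻⁵ s⁻².
N = √(7.5591 × 10⁻⁵) = 8.6943 × 10⁻³ rad s⁻¹ → T = 2π/N = 722.68 s = 12.045 min ≈ 12.0 min.

12.0 min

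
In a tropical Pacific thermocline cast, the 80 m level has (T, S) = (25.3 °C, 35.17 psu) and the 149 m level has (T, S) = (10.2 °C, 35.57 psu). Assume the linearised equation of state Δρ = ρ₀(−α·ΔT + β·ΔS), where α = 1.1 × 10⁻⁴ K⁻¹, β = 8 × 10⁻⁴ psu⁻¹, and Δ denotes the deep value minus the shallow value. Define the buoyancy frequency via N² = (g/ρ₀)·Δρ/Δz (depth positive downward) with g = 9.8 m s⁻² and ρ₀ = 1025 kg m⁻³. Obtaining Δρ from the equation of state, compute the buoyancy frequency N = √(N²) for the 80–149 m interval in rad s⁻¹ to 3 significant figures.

0.0168 rad s⁻¹

ΔT = -15.1 K, ΔS = +0.40 psu (deep − shallow).
Δρ/ρ₀ = −αΔT + βΔS = 1.661 × 10⁻³ + 3.20 × 10⁻⁴ = 1.981 × 10⁻³, so Δρ ≈ 2.031 kg m⁻³.
N² = (g/ρ₀)·Δρ/Δz = g·(Δρ/ρ₀)/Δz = 9.8 × 1.981 × 10⁻³ / 69 = 2.8136 × 10⁻⁴ s⁻².
N = √(2.8136 × 10⁻⁴) = 0.016774 rad s⁻¹ ≈ 0.0168 rad s⁻¹.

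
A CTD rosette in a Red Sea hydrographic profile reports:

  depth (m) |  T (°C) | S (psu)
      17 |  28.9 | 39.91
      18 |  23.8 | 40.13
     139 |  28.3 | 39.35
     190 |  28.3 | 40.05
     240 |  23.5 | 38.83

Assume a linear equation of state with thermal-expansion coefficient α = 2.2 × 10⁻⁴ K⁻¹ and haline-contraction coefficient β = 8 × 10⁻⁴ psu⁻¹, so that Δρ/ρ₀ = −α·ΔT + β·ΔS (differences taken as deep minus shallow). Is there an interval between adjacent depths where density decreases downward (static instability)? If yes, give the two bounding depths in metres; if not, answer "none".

Evaluate Δρ/ρ₀ = −αΔT + βΔS across each adjacent pair:
  17–18 m: −αΔT+βΔS = −(2.2 × 10⁻⁴)(-5.1)+(8 × 10⁻⁴)(+0.22) = 1.3 × 10⁻³ → stable
  18–139 m: −αΔT+βΔS = −(2.2 × 10⁻⁴)(+4.5)+(8 × 10⁻⁴)(-0.78) = -1.6 × 10⁻³ → UNSTABLE
  139–190 m: −αΔT+βΔS = −(2.2 × 10⁻⁴)(+0.0)+(8 × 10⁻⁴)(+0.70) = 5.6 × 10⁻⁴ → stable
  190–240 m: −αΔT+βΔS = −(2.2 × 10⁻⁴)(-4.8)+(8 × 10⁻⁴)(-1.22) = 8.0 × 10⁻⁵ → stable
The 18–139 m interval has Δρ < 0: lighter water underlies denser water.

18–139 m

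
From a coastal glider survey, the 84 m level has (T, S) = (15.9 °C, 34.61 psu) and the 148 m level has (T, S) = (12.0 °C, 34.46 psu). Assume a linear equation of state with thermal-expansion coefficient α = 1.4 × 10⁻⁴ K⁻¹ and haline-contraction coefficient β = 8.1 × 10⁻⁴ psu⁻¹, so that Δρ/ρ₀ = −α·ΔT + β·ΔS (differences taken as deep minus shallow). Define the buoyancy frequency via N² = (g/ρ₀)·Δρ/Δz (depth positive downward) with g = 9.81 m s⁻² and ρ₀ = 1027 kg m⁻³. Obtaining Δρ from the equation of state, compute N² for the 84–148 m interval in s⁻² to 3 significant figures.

ΔT = -3.9 K, ΔS = -0.15 psu (deep − shallow).
Δρ/ρ₀ = −αΔT + βΔS = 5.46 × 10⁻⁴ − 1.215 × 10⁻⁴ = 4.245 × 10⁻⁴, so Δρ ≈ 0.4360 kg m⁻³.
N² = (g/ρ₀)·Δρ/Δz = g·(Δρ/ρ₀)/Δz = 9.81 × 4.245 × 10⁻⁴ / 64 = 6.5068 × 10⁻⁵ s⁻² ≈ 6.51 × 10⁻⁵ s⁻².

6.51 × 10⁻⁵ s⁻²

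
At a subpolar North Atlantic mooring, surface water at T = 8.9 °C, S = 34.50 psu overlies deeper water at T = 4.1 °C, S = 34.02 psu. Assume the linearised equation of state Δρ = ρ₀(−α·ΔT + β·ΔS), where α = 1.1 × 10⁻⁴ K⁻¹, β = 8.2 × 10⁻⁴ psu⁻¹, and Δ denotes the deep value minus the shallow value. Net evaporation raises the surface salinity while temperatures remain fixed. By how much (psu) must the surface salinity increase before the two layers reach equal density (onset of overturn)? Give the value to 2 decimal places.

0.16 psu

Neutral buoyancy requires −α(T_deep − T_surf) + β(S_deep − S_surf′) = 0.
S_surf′ = S_deep − (α/β)·ΔT = 34.02 − (1.1 × 10⁻⁴/8.2 × 10⁻⁴)·(-4.8) = 34.6639 psu.
Increase required: 34.6639 − 34.50 = 0.1639 psu.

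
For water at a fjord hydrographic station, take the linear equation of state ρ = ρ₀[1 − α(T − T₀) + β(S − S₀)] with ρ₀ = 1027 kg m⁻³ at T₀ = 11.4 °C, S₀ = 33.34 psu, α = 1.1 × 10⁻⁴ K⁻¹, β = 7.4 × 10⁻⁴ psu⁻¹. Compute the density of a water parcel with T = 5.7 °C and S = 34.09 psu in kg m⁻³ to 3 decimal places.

1028.214 kg m⁻³

T − T₀ = -5.7 K, S − S₀ = +0.75 psu.
Bracket = 1 − α·(-5.7) + β·(+0.75) = 1 + (1.182 × 10⁻³) = 1.0011820.
ρ = 1027 × 1.0011820 = 1028.214 kg m⁻³.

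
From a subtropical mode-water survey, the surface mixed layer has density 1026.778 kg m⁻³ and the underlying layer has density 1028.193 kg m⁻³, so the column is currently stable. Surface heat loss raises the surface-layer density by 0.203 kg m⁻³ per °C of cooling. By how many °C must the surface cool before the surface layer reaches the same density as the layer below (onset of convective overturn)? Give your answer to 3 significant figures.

6.97 °C

Density deficit of the surface layer: 1028.193 − 1026.778 = 1.415 kg m⁻³.
Required change = 1.415 / 0.203 = 6.97 °C.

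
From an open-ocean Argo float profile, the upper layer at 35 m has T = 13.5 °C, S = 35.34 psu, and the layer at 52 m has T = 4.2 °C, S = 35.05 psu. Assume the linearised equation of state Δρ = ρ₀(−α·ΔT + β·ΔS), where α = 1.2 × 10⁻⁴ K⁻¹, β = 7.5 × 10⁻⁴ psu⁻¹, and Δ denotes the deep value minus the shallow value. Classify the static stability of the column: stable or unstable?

stable

ΔT = 4.2 − 13.5 = -9.3 K and ΔS = 35.05 − 35.34 = -0.29 psu (deep − shallow).
−αΔT = 1.116 × 10⁻³; βΔS = -2.175 × 10⁻⁴; sum Δρ/ρ₀ = 8.985 × 10⁻⁴.
Δρ/ρ₀ > 0, so Δρ > 0: deeper water is denser → statically stable.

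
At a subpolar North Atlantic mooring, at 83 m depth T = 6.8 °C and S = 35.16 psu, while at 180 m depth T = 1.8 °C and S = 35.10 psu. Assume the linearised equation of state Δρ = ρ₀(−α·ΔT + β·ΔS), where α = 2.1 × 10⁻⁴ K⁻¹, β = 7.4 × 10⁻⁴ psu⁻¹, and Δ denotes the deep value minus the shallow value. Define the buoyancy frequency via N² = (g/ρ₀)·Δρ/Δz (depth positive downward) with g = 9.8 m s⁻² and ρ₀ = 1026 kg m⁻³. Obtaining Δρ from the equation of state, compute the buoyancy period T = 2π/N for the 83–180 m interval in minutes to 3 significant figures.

ΔT = -5.0 K, ΔS = -0.06 psu (deep − shallow).
Δρ/ρ₀ = −αΔT + βΔS = 1.05 × 10⁻³ − 4.44 × 10⁻⁵ = 1.0056 × 10⁻³, so Δρ ≈ 1.032 kg m⁻³.
N² = (g/ρ₀)·Δρ/Δz = g·(Δρ/ρ₀)/Δz = 9.8 × 1.0056 × 10⁻³ / 97 = 1.0160 × 10⁻⁴ s⁻².
N = √(1.0160 × 10⁻⁴) = 0.010080 rad s⁻¹ → T = 2π/N = 623.33 s = 10.389 min ≈ 10.4 min.

10.4 min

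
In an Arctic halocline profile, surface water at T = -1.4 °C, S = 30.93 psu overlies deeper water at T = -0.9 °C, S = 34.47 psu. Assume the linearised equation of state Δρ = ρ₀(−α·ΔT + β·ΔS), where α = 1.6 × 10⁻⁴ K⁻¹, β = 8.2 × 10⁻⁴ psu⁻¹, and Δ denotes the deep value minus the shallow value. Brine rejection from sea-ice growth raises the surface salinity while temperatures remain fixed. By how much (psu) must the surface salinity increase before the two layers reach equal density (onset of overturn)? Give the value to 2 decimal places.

Neutral buoyancy requires −α(T_deep − T_surf) + β(S_deep − S_surf′) = 0.
S_surf′ = S_deep − (α/β)·ΔT = 34.47 − (1.6 × 10⁻⁴/8.2 × 10⁻⁴)·(+0.5) = 34.3724 psu.
Increase required: 34.3724 − 30.93 = 3.4424 psu.

3.44 psu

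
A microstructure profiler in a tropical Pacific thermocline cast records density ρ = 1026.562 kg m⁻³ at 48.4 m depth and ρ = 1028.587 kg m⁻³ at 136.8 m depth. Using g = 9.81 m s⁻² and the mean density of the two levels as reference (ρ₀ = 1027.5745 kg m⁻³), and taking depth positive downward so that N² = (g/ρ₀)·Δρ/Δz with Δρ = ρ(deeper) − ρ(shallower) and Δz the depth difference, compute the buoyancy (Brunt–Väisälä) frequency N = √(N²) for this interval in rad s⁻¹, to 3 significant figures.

Δρ = 1028.587 − 1026.562 = 2.025 kg m⁻³ over Δz = 136.8 − 48.4 = 88.4 m.
N² = (9.81/1027.5745) × (2.025/88.4) = 2.1869 × 10⁻⁴ s⁻².
N = √(2.1869 × 10⁻⁴) = 0.014788 rad s⁻¹ ≈ 0.0148 rad s⁻¹.
A positive N² confirms static stability across the interval.

0.0148 rad s⁻¹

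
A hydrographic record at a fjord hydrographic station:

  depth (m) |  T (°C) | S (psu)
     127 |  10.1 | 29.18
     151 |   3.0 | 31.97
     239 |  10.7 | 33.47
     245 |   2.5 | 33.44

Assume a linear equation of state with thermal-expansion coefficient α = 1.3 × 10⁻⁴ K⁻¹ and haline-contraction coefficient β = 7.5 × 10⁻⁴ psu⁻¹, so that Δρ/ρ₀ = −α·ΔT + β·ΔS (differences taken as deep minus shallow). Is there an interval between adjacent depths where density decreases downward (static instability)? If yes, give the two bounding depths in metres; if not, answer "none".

Evaluate Δρ/ρ₀ = −αΔT + βΔS across each adjacent pair:
  127–151 m: −αΔT+βΔS = −(1.3 × 10⁻⁴)(-7.1)+(7.5 × 10⁻⁴)(+2.79) = 3.0 × 10⁻³ → stable
  151–239 m: −αΔT+βΔS = −(1.3 × 10⁻⁴)(+7.7)+(7.5 × 10⁻⁴)(+1.50) = 1.2 × 10⁻⁴ → stable
  239–245 m: −αΔT+βΔS = −(1.3 × 10⁻⁴)(-8.2)+(7.5 × 10⁻⁴)(-0.03) = 1.0 × 10⁻³ → stable
Every interval has Δρ > 0: the column is stably stratified throughout.

none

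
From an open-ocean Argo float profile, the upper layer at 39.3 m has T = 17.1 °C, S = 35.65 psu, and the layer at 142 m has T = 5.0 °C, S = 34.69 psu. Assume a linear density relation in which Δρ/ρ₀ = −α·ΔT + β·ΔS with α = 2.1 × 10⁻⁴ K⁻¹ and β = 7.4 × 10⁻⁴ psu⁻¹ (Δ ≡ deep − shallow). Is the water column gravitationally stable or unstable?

stable

ΔT = 5.0 − 17.1 = -12.1 K and ΔS = 34.69 − 35.65 = -0.96 psu (deep − shallow).
−αΔT = 2.541 × 10⁻³; βΔS = -7.104 × 10⁻⁴; sum Δρ/ρ₀ = 1.8306 × 10⁻³.
Δρ/ρ₀ > 0, so Δρ > 0: deeper water is denser → statically stable.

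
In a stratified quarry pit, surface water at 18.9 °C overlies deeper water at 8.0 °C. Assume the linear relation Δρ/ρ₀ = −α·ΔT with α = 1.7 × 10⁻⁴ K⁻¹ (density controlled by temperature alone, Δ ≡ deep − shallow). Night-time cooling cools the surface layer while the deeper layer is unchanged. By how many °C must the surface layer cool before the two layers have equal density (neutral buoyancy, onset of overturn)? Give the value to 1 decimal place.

With temperature the only control, equal density requires T_surf′ = T_deep.
T_surf′ = 8.0 °C.
Cooling required: 18.9 − 8.0 = 10.9 °C.

10.9 °C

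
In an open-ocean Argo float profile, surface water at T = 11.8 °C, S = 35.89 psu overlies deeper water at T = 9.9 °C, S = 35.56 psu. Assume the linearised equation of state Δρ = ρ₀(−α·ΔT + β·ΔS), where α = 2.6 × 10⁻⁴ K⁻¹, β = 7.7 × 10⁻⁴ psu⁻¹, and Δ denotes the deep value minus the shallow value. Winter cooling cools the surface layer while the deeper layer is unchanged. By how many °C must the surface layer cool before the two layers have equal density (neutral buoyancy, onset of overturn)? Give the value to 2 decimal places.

0.92 °C

Neutral buoyancy requires Δρ = 0, i.e. −α(T_deep − T_surf′) + β(S_deep − S_surf) = 0.
T_surf′ = T_deep − (β/α)·ΔS = 9.9 − (7.7 × 10⁻⁴/2.6 × 10⁻⁴)·(-0.33) = 10.8773 °C.
Cooling required: 11.8 − (10.8773) = 0.9227 °C.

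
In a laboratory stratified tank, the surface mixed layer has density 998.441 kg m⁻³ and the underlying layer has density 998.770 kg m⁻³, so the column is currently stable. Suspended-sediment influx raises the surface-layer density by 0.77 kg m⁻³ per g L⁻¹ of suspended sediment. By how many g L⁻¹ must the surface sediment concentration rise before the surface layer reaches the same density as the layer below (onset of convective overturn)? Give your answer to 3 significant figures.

0.427 g L⁻¹

Density deficit of the surface layer: 998.770 − 998.441 = 0.329 kg m⁻³.
Required change = 0.329 / 0.77 = 0.427 g L⁻¹.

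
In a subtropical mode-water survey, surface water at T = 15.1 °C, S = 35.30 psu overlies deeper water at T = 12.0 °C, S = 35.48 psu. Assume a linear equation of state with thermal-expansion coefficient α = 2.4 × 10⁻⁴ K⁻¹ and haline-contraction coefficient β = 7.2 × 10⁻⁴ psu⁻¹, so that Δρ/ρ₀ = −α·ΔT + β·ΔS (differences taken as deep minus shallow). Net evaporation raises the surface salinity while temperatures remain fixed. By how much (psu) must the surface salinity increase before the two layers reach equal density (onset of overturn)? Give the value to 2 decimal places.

1.21 psu

Neutral buoyancy requires −α(T_deep − T_surf) + β(S_deep − S_surf′) = 0.
S_surf′ = S_deep − (α/β)·ΔT = 35.48 − (2.4 × 10⁻⁴/7.2 × 10⁻⁴)·(-3.1) = 36.5133 psu.
Increase required: 36.5133 − 35.30 = 1.2133 psu.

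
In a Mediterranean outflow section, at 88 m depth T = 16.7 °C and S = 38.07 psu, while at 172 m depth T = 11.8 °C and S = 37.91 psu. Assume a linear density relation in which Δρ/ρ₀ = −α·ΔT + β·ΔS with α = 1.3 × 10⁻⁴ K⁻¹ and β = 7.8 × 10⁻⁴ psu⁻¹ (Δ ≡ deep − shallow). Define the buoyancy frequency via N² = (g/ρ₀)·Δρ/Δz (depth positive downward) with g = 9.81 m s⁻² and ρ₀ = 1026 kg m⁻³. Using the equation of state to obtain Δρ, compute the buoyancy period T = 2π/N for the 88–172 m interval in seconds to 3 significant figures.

ΔT = -4.9 K, ΔS = -0.16 psu (deep − shallow).
Δρ/ρ₀ = −αΔT + βΔS = 6.37 × 10⁻⁴ − 1.248 × 10⁻⁴ = 5.122 × 10⁻⁴, so Δρ ≈ 0.5255 kg m⁻³.
N² = (g/ρ₀)·Δρ/Δz = g·(Δρ/ρ₀)/Δz = 9.81 × 5.122 × 10⁻⁴ / 84 = 5.9818 × 10⁻⁵ s⁻².
N = √(5.9818 × 10⁻⁵) = 7.7342 × 10⁻³ rad s⁻¹ → T = 2π/N = 812.39 s ≈ 812 s.

812 s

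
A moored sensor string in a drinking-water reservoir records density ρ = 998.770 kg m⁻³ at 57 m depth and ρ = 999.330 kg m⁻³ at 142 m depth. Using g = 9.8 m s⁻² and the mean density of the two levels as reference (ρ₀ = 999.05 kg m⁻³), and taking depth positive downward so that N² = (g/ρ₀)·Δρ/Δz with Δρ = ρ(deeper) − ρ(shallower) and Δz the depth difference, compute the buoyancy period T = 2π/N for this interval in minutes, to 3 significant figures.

13.0 min

Δρ = 999.330 − 998.770 = 0.560 kg m⁻³ over Δz = 142 − 57 = 85 m.
N² = (9.8/999.05) × (0.560/85) = 6.4626 × 10⁻⁵ s⁻².
N = √(6.4626 × 10⁻⁵) = 8.0390 × 10⁻³ rad s⁻¹, so T = 2π/N = 781.59 s = 13.027 min ≈ 13.0 min.
N² > 0, so the interval is statically stable.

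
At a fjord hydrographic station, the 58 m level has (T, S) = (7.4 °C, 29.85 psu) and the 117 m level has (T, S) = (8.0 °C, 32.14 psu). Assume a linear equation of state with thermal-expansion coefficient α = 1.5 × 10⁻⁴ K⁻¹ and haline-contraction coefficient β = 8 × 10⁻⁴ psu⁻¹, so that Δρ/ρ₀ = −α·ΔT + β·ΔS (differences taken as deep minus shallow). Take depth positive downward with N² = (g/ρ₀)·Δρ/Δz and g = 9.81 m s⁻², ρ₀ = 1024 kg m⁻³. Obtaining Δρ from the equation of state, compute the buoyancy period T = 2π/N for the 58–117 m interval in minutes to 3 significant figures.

6.15 min

ΔT = +0.6 K, ΔS = +2.29 psu (deep − shallow).
Δρ/ρ₀ = −αΔT + βΔS = -9.00 × 10⁻⁵ + 1.832 × 10⁻³ = 1.742 × 10⁻³, so Δρ ≈ 1.784 kg m⁻³.
N² = (g/ρ₀)·Δρ/Δz = g·(Δρ/ρ₀)/Δz = 9.81 × 1.742 × 10⁻³ / 59 = 2.8964 × 10⁻⁴ s⁻².
N = √(2.8964 × 10⁻⁴) = 0.017019 rad s⁻¹ → T = 2π/N = 369.19 s = 6.1532 min ≈ 6.15 min.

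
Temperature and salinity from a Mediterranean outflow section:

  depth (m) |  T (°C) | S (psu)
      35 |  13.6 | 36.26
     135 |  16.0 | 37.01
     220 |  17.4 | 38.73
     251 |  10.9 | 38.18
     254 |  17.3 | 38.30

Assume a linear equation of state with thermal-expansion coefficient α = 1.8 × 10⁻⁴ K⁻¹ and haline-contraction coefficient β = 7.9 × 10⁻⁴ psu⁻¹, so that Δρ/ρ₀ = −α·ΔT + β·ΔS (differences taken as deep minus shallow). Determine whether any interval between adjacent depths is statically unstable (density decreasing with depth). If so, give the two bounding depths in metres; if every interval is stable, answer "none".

251–254 m

Evaluate Δρ/ρ₀ = −αΔT + βΔS across each adjacent pair:
  35–135 m: −αΔT+βΔS = −(1.8 × 10⁻⁴)(+2.4)+(7.9 × 10⁻⁴)(+0.75) = 1.6 × 10⁻⁴ → stable
  135–220 m: −αΔT+βΔS = −(1.8 × 10⁻⁴)(+1.4)+(7.9 × 10⁻⁴)(+1.72) = 1.1 × 10⁻³ → stable
  220–251 m: −αΔT+βΔS = −(1.8 × 10⁻⁴)(-6.5)+(7.9 × 10⁻⁴)(-0.55) = 7.4 × 10⁻⁴ → stable
  251–254 m: −αΔT+βΔS = −(1.8 × 10⁻⁴)(+6.4)+(7.9 × 10⁻⁴)(+0.12) = -1.1 × 10⁻³ → UNSTABLE
The 251–254 m interval has Δρ < 0: lighter water underlies denser water.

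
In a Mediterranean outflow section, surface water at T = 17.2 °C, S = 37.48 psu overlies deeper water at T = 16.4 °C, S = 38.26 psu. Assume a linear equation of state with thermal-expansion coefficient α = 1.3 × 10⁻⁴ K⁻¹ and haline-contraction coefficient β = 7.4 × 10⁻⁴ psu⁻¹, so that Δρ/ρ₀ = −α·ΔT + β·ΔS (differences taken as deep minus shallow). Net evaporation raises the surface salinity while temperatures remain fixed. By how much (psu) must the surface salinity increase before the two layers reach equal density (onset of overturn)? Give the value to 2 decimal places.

Neutral buoyancy requires −α(T_deep − T_surf) + β(S_deep − S_surf′) = 0.
S_surf′ = S_deep − (α/β)·ΔT = 38.26 − (1.3 × 10⁻⁴/7.4 × 10⁻⁴)·(-0.8) = 38.4005 psu.
Increase required: 38.4005 − 37.48 = 0.9205 psu.

0.92 psu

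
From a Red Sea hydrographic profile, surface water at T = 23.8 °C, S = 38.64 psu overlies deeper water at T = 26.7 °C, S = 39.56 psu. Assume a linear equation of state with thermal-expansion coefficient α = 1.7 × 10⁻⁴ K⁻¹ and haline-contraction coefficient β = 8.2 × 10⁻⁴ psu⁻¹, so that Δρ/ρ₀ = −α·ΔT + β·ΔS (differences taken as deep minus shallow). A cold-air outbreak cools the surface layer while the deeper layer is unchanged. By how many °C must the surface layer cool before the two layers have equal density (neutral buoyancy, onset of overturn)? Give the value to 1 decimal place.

1.5 °C

Neutral buoyancy requires Δρ = 0, i.e. −α(T_deep − T_surf′) + β(S_deep − S_surf) = 0.
T_surf′ = T_deep − (β/α)·ΔS = 26.7 − (8.2 × 10⁻⁴/1.7 × 10⁻⁴)·(+0.92) = 22.262 °C.
Cooling required: 23.8 − (22.262) = 1.538 °C.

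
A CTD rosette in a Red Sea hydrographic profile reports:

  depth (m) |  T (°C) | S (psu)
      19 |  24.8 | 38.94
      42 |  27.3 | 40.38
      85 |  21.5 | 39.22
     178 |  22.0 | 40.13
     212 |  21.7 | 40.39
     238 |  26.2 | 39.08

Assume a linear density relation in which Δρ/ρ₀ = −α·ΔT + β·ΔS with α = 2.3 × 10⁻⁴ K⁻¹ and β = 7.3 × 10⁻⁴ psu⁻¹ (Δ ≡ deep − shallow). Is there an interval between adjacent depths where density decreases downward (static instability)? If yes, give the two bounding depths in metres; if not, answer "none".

Evaluate Δρ/ρ₀ = −αΔT + βΔS across each adjacent pair:
  19–42 m: −αΔT+βΔS = −(2.3 × 10⁻⁴)(+2.5)+(7.3 × 10⁻⁴)(+1.44) = 4.8 × 10⁻⁴ → stable
  42–85 m: −αΔT+βΔS = −(2.3 × 10⁻⁴)(-5.8)+(7.3 × 10⁻⁴)(-1.16) = 4.9 × 10⁻⁴ → stable
  85–178 m: −αΔT+βΔS = −(2.3 × 10⁻⁴)(+0.5)+(7.3 × 10⁻⁴)(+0.91) = 5.5 × 10⁻⁴ → stable
  178–212 m: −αΔT+βΔS = −(2.3 × 10⁻⁴)(-0.3)+(7.3 × 10⁻⁴)(+0.26) = 2.6 × 10⁻⁴ → stable
  212–238 m: −αΔT+βΔS = −(2.3 × 10⁻⁴)(+4.5)+(7.3 × 10⁻⁴)(-1.31) = -2.0 × 10⁻³ → UNSTABLE
The 212–238 m interval has Δρ < 0: lighter water underlies denser water.

212–238 m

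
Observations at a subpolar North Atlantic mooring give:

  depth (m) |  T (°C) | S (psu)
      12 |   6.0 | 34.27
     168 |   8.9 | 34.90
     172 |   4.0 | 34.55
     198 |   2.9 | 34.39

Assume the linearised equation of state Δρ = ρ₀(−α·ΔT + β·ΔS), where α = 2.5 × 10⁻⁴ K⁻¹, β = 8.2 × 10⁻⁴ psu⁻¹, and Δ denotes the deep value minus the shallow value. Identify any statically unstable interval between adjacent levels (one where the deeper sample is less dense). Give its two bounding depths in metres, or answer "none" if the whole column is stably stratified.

Evaluate Δρ/ρ₀ = −αΔT + βΔS across each adjacent pair:
  12–168 m: −αΔT+βΔS = −(2.5 × 10⁻⁴)(+2.9)+(8.2 × 10⁻⁴)(+0.63) = -2.1 × 10⁻⁴ → UNSTABLE
  168–172 m: −αΔT+βΔS = −(2.5 × 10⁻⁴)(-4.9)+(8.2 × 10⁻⁴)(-0.35) = 9.4 × 10⁻⁴ → stable
  172–198 m: −αΔT+βΔS = −(2.5 × 10⁻⁴)(-1.1)+(8.2 × 10⁻⁴)(-0.16) = 1.4 × 10⁻⁴ → stable
The 12–168 m interval has Δρ < 0: lighter water underlies denser water.

12–168 m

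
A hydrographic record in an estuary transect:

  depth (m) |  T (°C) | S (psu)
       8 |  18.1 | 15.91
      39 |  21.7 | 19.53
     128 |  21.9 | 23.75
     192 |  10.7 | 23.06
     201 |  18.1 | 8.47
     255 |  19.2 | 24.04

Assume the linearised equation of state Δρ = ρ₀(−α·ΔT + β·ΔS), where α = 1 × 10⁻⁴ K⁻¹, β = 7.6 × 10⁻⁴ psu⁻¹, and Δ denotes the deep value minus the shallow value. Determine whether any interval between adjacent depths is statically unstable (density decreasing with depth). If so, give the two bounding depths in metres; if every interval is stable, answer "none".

192–201 m

Evaluate Δρ/ρ₀ = −αΔT + βΔS across each adjacent pair:
  8–39 m: −αΔT+βΔS = −(1 × 10⁻⁴)(+3.6)+(7.6 × 10⁻⁴)(+3.62) = 2.4 × 10⁻³ → stable
  39–128 m: −αΔT+βΔS = −(1 × 10⁻⁴)(+0.2)+(7.6 × 10⁻⁴)(+4.22) = 3.2 × 10⁻³ → stable
  128–192 m: −αΔT+βΔS = −(1 × 10⁻⁴)(-11.2)+(7.6 × 10⁻⁴)(-0.69) = 6.0 × 10⁻⁴ → stable
  192–201 m: −αΔT+βΔS = −(1 × 10⁻⁴)(+7.4)+(7.6 × 10⁻⁴)(-14.59) = -0.012 → UNSTABLE
  201–255 m: −αΔT+βΔS = −(1 × 10⁻⁴)(+1.1)+(7.6 × 10⁻⁴)(+15.57) = 0.012 → stable
The 192–201 m interval has Δρ < 0: lighter water underlies denser water.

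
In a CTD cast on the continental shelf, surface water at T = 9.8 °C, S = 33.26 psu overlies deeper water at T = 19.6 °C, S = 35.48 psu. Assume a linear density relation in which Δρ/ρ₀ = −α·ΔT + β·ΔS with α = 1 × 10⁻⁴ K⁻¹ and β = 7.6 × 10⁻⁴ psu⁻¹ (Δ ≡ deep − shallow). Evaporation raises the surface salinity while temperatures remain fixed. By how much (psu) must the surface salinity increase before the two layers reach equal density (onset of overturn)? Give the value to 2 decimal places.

0.93 psu

Neutral buoyancy requires −α(T_deep − T_surf) + β(S_deep − S_surf′) = 0.
S_surf′ = S_deep − (α/β)·ΔT = 35.48 − (1 × 10⁻⁴/7.6 × 10⁻⁴)·(+9.8) = 34.1905 psu.
Increase required: 34.1905 − 33.26 = 0.9305 psu.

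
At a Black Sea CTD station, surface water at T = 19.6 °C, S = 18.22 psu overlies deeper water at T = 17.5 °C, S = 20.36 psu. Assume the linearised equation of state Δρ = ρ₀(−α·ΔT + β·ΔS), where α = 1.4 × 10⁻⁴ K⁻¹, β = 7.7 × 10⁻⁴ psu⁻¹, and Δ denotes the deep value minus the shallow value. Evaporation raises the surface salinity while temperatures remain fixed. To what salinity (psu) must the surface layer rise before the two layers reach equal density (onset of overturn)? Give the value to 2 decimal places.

20.74 psu

Neutral buoyancy requires −α(T_deep − T_surf) + β(S_deep − S_surf′) = 0.
S_surf′ = S_deep − (α/β)·ΔT = 20.36 − (1.4 × 10⁻⁴/7.7 × 10⁻⁴)·(-2.1) = 20.7418 psu.
Increase required: 20.7418 − 18.22 = 2.5218 psu.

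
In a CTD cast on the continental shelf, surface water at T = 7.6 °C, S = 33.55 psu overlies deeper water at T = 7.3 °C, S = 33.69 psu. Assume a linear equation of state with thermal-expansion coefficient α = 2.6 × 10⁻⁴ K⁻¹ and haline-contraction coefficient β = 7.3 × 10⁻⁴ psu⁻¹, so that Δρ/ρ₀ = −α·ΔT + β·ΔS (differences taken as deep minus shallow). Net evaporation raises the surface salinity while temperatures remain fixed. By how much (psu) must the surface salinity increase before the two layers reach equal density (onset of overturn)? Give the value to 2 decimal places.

Neutral buoyancy requires −α(T_deep − T_surf) + β(S_deep − S_surf′) = 0.
S_surf′ = S_deep − (α/β)·ΔT = 33.69 − (2.6 × 10⁻⁴/7.3 × 10⁻⁴)·(-0.3) = 33.7968 psu.
Increase required: 33.7968 − 33.55 = 0.2468 psu.

0.25 psu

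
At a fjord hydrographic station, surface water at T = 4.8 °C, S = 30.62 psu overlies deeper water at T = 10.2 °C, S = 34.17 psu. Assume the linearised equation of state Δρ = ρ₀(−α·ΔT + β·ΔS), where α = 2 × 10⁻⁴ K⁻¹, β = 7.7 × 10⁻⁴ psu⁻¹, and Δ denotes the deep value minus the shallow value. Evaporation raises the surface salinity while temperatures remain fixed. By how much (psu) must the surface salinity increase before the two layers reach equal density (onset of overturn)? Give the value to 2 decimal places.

2.15 psu

Neutral buoyancy requires −α(T_deep − T_surf) + β(S_deep − S_surf′) = 0.
S_surf′ = S_deep − (α/β)·ΔT = 34.17 − (2 × 10⁻⁴/7.7 × 10⁻⁴)·(+5.4) = 32.7674 psu.
Increase required: 32.7674 − 30.62 = 2.1474 psu.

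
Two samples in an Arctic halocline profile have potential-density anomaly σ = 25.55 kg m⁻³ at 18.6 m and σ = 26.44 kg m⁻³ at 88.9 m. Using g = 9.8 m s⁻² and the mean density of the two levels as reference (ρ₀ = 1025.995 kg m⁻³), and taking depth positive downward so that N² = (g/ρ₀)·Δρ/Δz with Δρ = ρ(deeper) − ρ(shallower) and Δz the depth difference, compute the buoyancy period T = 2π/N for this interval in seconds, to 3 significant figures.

Δρ = 1026.44 − 1025.55 = 0.89 kg m⁻³ over Δz = 88.9 − 18.6 = 70.3 m.
N² = (9.8/1025.995) × (0.89/70.3) = 1.2092 × 10⁻⁴ s⁻².
N = √(1.2092 × 10⁻⁴) = 0.010996 rad s⁻¹, so T = 2π/N = 571.41 s ≈ 571 s.

571 s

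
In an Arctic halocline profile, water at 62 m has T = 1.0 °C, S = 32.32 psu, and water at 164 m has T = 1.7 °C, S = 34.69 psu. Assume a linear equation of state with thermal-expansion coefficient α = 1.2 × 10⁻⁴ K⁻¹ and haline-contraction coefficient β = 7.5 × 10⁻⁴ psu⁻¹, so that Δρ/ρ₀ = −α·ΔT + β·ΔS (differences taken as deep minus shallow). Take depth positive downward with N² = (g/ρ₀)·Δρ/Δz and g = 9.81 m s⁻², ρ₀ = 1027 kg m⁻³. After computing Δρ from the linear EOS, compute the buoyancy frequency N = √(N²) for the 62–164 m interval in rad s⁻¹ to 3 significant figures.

0.0128 rad s⁻¹

ΔT = +0.7 K, ΔS = +2.37 psu (deep − shallow).
Δρ/ρ₀ = −αΔT + βΔS = -8.40 × 10⁻⁵ + 1.7775 × 10⁻³ = 1.6935 × 10⁻³, so Δρ ≈ 1.739 kg m⁻³.
N² = (g/ρ₀)·Δρ/Δz = g·(Δρ/ρ₀)/Δz = 9.81 × 1.6935 × 10⁻³ / 102 = 1.6287 × 10⁻⁴ s⁻².
N = √(1.6287 × 10⁻⁴) = 0.012762 rad s⁻¹ ≈ 0.0128 rad s⁻¹.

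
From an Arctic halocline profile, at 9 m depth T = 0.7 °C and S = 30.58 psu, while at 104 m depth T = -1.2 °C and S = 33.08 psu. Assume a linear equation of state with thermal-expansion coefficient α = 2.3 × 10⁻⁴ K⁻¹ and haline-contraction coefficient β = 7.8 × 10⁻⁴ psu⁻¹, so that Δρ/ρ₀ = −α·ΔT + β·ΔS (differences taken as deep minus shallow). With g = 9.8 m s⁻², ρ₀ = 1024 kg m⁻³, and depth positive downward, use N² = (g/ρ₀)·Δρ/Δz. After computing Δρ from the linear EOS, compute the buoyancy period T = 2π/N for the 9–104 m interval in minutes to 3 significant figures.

6.67 min

ΔT = -1.9 K, ΔS = +2.50 psu (deep − shallow).
Δρ/ρ₀ = −αΔT + βΔS = 4.37 × 10⁻⁴ + 1.95 × 10⁻³ = 2.387 × 10⁻³, so Δρ ≈ 2.444 kg m⁻³.
N² = (g/ρ₀)·Δρ/Δz = g·(Δρ/ρ₀)/Δz = 9.8 × 2.387 × 10⁻³ / 95 = 2.4624 × 10⁻⁴ s⁻².
N = √(2.4624 × 10⁻⁴) = 0.015692 rad s⁻¹ → T = 2π/N = 400.41 s = 6.6735 min ≈ 6.67 min.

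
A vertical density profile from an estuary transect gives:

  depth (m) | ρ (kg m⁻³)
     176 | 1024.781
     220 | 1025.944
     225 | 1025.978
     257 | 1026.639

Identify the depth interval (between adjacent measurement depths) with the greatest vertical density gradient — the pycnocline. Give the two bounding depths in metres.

Compute the density gradient over each adjacent pair:
  176–220 m: Δρ/Δz = 1.163/44 = 0.026 kg m⁻⁴
  220–225 m: Δρ/Δz = 0.034/5 = 6.8 × 10⁻³ kg m⁻⁴
  225–257 m: Δρ/Δz = 0.661/32 = 0.021 kg m⁻⁴
The largest gradient is in the 176–220 m interval — the pycnocline.

176–220 m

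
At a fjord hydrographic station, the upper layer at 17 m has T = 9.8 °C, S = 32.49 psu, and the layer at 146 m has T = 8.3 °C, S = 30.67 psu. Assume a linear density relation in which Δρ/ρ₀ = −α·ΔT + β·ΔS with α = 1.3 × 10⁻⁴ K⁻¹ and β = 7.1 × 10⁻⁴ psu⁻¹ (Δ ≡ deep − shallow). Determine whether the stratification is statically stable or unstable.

ΔT = 8.3 − 9.8 = -1.5 K and ΔS = 30.67 − 32.49 = -1.82 psu (deep − shallow).
−αΔT = 1.95 × 10⁻⁴; βΔS = -1.2922 × 10⁻³; sum Δρ/ρ₀ = -1.0972 × 10⁻³.
Δρ/ρ₀ < 0, so Δρ < 0: deeper water is lighter → statically unstable; the column would overturn.

unstable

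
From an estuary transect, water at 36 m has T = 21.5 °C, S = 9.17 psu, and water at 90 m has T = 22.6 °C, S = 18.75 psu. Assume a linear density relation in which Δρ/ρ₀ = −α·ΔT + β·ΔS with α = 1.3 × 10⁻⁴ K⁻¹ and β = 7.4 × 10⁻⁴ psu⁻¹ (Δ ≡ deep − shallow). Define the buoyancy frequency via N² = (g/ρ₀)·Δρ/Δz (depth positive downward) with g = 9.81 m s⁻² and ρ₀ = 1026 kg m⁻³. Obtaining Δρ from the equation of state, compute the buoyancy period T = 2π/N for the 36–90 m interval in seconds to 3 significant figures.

ΔT = +1.1 K, ΔS = +9.58 psu (deep − shallow).
Δρ/ρ₀ = −αΔT + βΔS = -1.43 × 10⁻⁴ + 7.0892 × 10⁻³ = 6.9462 × 10⁻³, so Δρ ≈ 7.127 kg m⁻³.
N² = (g/ρ₀)·Δρ/Δz = g·(Δρ/ρ₀)/Δz = 9.81 × 6.9462 × 10⁻³ / 54 = 1.2619 × 10⁻³ s⁻².
N = √(1.2619 × 10⁻³) = 0.035523 rad s⁻¹ → T = 2π/N = 176.88 s ≈ 177 s.

177 s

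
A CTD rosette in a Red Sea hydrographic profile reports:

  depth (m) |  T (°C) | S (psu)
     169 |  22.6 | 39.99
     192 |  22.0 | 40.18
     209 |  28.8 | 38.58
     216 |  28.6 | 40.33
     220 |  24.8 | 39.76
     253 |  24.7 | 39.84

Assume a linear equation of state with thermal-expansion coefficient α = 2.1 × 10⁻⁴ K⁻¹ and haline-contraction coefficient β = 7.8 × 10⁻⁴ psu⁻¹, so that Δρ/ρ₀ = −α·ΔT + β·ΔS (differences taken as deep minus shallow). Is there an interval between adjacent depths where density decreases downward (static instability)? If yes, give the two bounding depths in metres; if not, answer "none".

192–209 m

Evaluate Δρ/ρ₀ = −αΔT + βΔS across each adjacent pair:
  169–192 m: −αΔT+βΔS = −(2.1 × 10⁻⁴)(-0.6)+(7.8 × 10⁻⁴)(+0.19) = 2.7 × 10⁻⁴ → stable
  192–209 m: −αΔT+βΔS = −(2.1 × 10⁻⁴)(+6.8)+(7.8 × 10⁻⁴)(-1.60) = -2.7 × 10⁻³ → UNSTABLE
  209–216 m: −αΔT+βΔS = −(2.1 × 10⁻⁴)(-0.2)+(7.8 × 10⁻⁴)(+1.75) = 1.4 × 10⁻³ → stable
  216–220 m: −αΔT+βΔS = −(2.1 × 10⁻⁴)(-3.8)+(7.8 × 10⁻⁴)(-0.57) = 3.5 × 10⁻⁴ → stable
  220–253 m: −αΔT+βΔS = −(2.1 × 10⁻⁴)(-0.1)+(7.8 × 10⁻⁴)(+0.08) = 8.3 × 10⁻⁵ → stable
The 192–209 m interval has Δρ < 0: lighter water underlies denser water.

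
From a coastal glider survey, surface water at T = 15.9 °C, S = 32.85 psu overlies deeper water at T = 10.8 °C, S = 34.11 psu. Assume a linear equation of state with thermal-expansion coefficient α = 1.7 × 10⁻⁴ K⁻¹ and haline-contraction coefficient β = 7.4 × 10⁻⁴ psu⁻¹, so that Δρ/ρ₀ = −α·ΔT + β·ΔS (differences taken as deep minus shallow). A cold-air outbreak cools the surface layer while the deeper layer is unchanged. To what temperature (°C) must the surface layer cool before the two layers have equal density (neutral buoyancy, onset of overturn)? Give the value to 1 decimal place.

Neutral buoyancy requires Δρ = 0, i.e. −α(T_deep − T_surf′) + β(S_deep − S_surf) = 0.
T_surf′ = T_deep − (β/α)·ΔS = 10.8 − (7.4 × 10⁻⁴/1.7 × 10⁻⁴)·(+1.26) = 5.315 °C.
Cooling required: 15.9 − (5.315) = 10.585 °C.

5.3 °C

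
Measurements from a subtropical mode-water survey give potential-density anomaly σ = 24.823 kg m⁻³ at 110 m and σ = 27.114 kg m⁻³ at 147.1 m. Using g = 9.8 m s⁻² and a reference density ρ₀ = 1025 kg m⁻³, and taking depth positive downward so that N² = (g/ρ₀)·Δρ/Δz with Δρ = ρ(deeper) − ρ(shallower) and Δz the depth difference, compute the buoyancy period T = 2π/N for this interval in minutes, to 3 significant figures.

4.31 min

Δρ = 1027.114 − 1024.823 = 2.291 kg m⁻³ over Δz = 147.1 − 110 = 37.1 m.
N² = (9.8/1025) × (2.291/37.1) = 5.9041 × 10⁻⁴ s⁻².
N = √(5.9041 × 10⁻⁴) = 0.024298 rad s⁻¹, so T = 2π/N = 258.59 s = 4.3098 min ≈ 4.31 min.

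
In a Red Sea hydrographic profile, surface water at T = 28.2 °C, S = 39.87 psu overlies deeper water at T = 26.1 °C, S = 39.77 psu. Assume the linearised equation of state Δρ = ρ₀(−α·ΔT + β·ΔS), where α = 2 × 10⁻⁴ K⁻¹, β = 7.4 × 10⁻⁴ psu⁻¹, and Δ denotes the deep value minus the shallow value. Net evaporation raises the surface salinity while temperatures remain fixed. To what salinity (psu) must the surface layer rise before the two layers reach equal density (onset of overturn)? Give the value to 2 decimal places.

Neutral buoyancy requires −α(T_deep − T_surf) + β(S_deep − S_surf′) = 0.
S_surf′ = S_deep − (α/β)·ΔT = 39.77 − (2 × 10⁻⁴/7.4 × 10⁻⁴)·(-2.1) = 40.3376 psu.
Increase required: 40.3376 − 39.87 = 0.4676 psu.

40.34 psu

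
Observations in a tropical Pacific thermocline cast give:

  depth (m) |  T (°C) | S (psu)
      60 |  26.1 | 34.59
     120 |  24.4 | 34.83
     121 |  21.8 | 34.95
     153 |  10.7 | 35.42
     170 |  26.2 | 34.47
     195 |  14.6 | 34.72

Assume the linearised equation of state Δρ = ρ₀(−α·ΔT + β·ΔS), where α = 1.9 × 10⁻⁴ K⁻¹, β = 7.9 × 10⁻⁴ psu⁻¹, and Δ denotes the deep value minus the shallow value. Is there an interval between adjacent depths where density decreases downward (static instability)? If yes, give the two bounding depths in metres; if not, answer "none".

153–170 m

Evaluate Δρ/ρ₀ = −αΔT + βΔS across each adjacent pair:
  60–120 m: −αΔT+βΔS = −(1.9 × 10⁻⁴)(-1.7)+(7.9 × 10⁻⁴)(+0.24) = 5.1 × 10⁻⁴ → stable
  120–121 m: −αΔT+βΔS = −(1.9 × 10⁻⁴)(-2.6)+(7.9 × 10⁻⁴)(+0.12) = 5.9 × 10⁻⁴ → stable
  121–153 m: −αΔT+βΔS = −(1.9 × 10⁻⁴)(-11.1)+(7.9 × 10⁻⁴)(+0.47) = 2.5 × 10⁻³ → stable
  153–170 m: −αΔT+βΔS = −(1.9 × 10⁻⁴)(+15.5)+(7.9 × 10⁻⁴)(-0.95) = -3.7 × 10⁻³ → UNSTABLE
  170–195 m: −αΔT+βΔS = −(1.9 × 10⁻⁴)(-11.6)+(7.9 × 10⁻⁴)(+0.25) = 2.4 × 10⁻³ → stable
The 153–170 m interval has Δρ < 0: lighter water underlies denser water.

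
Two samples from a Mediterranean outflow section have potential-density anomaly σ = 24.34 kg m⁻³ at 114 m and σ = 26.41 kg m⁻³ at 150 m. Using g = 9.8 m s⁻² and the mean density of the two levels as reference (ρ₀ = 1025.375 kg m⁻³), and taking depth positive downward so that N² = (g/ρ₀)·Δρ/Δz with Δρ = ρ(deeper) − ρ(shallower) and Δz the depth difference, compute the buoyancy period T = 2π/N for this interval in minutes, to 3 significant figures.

Δρ = 1026.41 − 1024.34 = 2.07 kg m⁻³ over Δz = 150 − 114 = 36 m.
N² = (9.8/1025.375) × (2.07/36) = 5.4956 × 10⁻⁴ s⁻².
N = √(5.4956 × 10⁻⁴) = 0.023443 rad s⁻¹, so T = 2π/N = 268.02 s = 4.4670 min ≈ 4.47 min.

4.47 min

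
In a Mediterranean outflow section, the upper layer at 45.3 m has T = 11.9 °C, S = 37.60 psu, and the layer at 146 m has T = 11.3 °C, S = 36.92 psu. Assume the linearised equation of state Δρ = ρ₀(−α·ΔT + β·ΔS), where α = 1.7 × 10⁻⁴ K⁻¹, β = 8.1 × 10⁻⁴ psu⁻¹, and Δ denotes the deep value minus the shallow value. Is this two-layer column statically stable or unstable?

ΔT = 11.3 − 11.9 = -0.6 K and ΔS = 36.92 − 37.60 = -0.68 psu (deep − shallow).
−αΔT = 1.02 × 10⁻⁴; βΔS = -5.508 × 10⁻⁴; sum Δρ/ρ₀ = -4.488 × 10⁻⁴.
Δρ/ρ₀ < 0, so Δρ < 0: deeper water is lighter → statically unstable; the column would overturn.

unstable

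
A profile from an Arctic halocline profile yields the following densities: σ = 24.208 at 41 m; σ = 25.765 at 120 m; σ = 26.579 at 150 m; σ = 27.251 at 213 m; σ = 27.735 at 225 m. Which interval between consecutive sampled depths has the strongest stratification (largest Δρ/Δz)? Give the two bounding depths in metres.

213–225 m

Compute the density gradient over each adjacent pair:
  41–120 m: Δρ/Δz = 1.557/79 = 0.020 kg m⁻⁴
  120–150 m: Δρ/Δz = 0.814/30 = 0.027 kg m⁻⁴
  150–213 m: Δρ/Δz = 0.672/63 = 0.011 kg m⁻⁴
  213–225 m: Δρ/Δz = 0.484/12 = 0.040 kg m⁻⁴
The largest gradient is in the 213–225 m interval — the pycnocline.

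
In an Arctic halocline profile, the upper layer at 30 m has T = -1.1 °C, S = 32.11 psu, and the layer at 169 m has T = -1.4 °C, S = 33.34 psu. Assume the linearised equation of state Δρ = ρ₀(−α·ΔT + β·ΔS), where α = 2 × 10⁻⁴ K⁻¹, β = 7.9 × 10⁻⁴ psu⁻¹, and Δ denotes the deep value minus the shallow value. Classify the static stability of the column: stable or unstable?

stable

ΔT = -1.4 − -1.1 = -0.3 K and ΔS = 33.34 − 32.11 = +1.23 psu (deep − shallow).
−αΔT = 6.00 × 10⁻⁵; βΔS = 9.717 × 10⁻⁴; sum Δρ/ρ₀ = 1.0317 × 10⁻³.
Δρ/ρ₀ > 0, so Δρ > 0: deeper water is denser → statically stable.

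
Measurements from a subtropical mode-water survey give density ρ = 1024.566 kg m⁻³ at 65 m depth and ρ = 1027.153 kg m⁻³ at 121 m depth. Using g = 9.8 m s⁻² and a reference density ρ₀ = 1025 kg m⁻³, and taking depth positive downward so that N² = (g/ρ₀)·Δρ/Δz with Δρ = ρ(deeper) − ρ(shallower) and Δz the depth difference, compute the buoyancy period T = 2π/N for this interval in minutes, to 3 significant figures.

Δρ = 1027.153 − 1024.566 = 2.587 kg m⁻³ over Δz = 121 − 65 = 56 m.
N² = (9.8/1025) × (2.587/56) = 4.4168 × 10⁻⁴ s⁻².
N = √(4.4168 × 10⁻⁴) = 0.021016 rad s⁻¹, so T = 2π/N = 298.97 s = 4.9828 min ≈ 4.98 min.

4.98 min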